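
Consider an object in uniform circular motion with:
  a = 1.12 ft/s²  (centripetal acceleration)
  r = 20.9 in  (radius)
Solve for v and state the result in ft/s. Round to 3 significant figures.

1.40 ft/s

Rearranging: v = √(a·r).
a = 1.12 ft/s² = 0.3414 m/s²; r = 20.9 in = 0.5309 m.
v = 0.4257 m/s
0.4257 m/s × (1 ft/s / 0.3048 m/s) = 1.397 ft/s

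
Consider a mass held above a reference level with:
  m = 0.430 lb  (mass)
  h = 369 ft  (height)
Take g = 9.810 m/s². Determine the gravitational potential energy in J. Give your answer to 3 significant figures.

Directly: PE = mgh.
m = 0.430 lb = 0.1950 kg; h = 369 ft = 112.5 m; g = 9.810 m/s².
PE = 215.2 J

215 J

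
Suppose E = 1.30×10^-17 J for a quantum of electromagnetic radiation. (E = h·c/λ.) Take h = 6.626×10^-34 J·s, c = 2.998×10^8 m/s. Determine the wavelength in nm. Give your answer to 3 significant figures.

15.3 nm

Solving E = h·c/λ for λ: λ = hc/E.
E = 1.30×10^-17 J; h = 6.626×10^-34 J·s; c = 2.998×10^8 m/s.
λ = 1.528×10^-8 m
1.528×10^-8 m × (1 nm / 1.000×10^-9 m) = 15.28 nm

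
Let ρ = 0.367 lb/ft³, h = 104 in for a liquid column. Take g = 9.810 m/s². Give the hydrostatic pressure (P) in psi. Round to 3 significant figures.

P is given directly by: P = ρgh.
ρ = 0.367 lb/ft³ = 5.879 kg/m³; h = 104 in = 2.642 m; g = 9.810 m/s².
P = 152.3 Pa
152.3 Pa × (1 psi / 6895 Pa) = 0.02210 psi

0.0221 psi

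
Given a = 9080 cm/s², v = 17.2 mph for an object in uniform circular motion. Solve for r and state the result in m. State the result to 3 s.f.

Solving a = v²/r for r: r = v²/a.
a = 9080 cm/s² = 90.80 m/s²; v = 17.2 mph = 7.689 m/s.
r = 0.6511 m

0.651 m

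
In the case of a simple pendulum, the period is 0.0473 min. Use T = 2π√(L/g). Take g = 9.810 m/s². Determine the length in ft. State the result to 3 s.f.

Solving T = 2π√(L/g) for L: L = g·(T/2π)².
T = 0.0473 min = 2.838 s; g = 9.810 m/s².
L = 2.001 m
2.001 m × (1 ft / 0.3048 m) = 6.566 ft

6.57 ft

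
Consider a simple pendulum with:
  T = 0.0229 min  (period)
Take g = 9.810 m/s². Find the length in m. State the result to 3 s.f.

Rearranging: L = g·(T/2π)².
T = 0.0229 min = 1.374 s; g = 9.810 m/s².
L = 0.4691 m

0.469 m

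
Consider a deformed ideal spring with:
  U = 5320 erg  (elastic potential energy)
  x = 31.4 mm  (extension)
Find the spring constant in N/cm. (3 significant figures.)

0.0108 N/cm

Rearranging U = ½k·x² for k: k = 2U/x².
U = 5320 erg = 5.320×10^-4 J; x = 31.4 mm = 0.03140 m.
k = 1.079 N/m
1.079 N/m × (1 N/cm / 100.0 N/m) = 0.01079 N/cm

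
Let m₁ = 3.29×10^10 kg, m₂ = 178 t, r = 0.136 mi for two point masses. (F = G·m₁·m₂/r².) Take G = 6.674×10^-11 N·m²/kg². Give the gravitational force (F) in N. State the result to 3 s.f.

8.16 N

F is given directly by: F = Gm₁m₂/r².
m₁ = 3.29×10^10 kg; m₂ = 178 t = 1.780×10^5 kg; r = 0.136 mi = 218.9 m; G = 6.674×10^-11 N·m²/kg².
F = 8.159 N  (the unit combination reduces to kg·m/s² = N)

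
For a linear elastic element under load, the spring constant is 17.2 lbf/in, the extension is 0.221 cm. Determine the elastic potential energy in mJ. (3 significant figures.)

7.36 mJ

Directly: U = ½kx².
k = 17.2 lbf/in = 3012 N/m; x = 0.221 cm = 0.002210 m.
U = 0.007356 J  (the unit combination reduces to kg·m²/s² = J)
0.007356 J × (1 mJ / 0.001000 J) = 7.356 mJ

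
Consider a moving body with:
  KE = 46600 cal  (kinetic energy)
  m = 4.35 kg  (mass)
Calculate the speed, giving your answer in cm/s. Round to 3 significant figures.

29900 cm/s

Rearranging KE = ½mv² for v: v = √(2·KE/m).
KE = 46600 cal = 1.950×10^5 J; m = 4.35 kg.
v = 299.4 m/s
299.4 m/s × (1 cm/s / 0.01000 m/s) = 29941 cm/s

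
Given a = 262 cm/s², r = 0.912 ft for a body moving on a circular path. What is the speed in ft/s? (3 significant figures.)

Solving a = v²/r for v: v = √(a·r).
a = 262 cm/s² = 2.620 m/s²; r = 0.912 ft = 0.2780 m.
v = 0.8534 m/s
0.8534 m/s × (1 ft/s / 0.3048 m/s) = 2.800 ft/s

2.80 ft/s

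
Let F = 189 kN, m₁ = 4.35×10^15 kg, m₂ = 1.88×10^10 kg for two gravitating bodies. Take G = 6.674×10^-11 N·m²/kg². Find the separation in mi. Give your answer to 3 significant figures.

From Newton's law of gravitation: r = √(G·m₁m₂/F).
F = 189 kN = 1.890×10^5 N; m₁ = 4.35×10^15 kg; m₂ = 1.88×10^10 kg; G = 6.674×10^-11 N·m²/kg².
r = 1.699×10^5 m
1.699×10^5 m × (1 mi / 1609 m) = 105.6 mi

106 mi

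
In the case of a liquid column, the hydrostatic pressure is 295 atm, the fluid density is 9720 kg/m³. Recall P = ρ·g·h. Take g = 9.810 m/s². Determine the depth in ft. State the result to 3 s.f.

1030 ft

Rearranging P = ρ·g·h for h: h = P/(ρ·g).
P = 295 atm = 2.989×10^7 Pa; ρ = 9720 kg/m³; g = 9.810 m/s².
h = 313.5 m
313.5 m × (1 ft / 0.3048 m) = 1028 ft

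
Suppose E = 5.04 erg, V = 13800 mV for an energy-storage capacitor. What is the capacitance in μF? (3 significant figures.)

Rearranging: C = 2E/V².
E = 5.04 erg = 5.040×10^-7 J; V = 13800 mV = 13.80 V.
C = 5.293×10^-9 F
5.293×10^-9 F × (1 μF / 1.000×10^-6 F) = 0.005293 μF

0.00529 μF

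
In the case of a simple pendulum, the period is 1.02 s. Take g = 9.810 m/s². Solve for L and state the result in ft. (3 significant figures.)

0.848 ft

Rearranging T = 2π√(L/g) for L: L = g·(T/2π)².
T = 1.02 s; g = 9.810 m/s².
L = 0.2585 m
0.2585 m × (1 ft / 0.3048 m) = 0.8482 ft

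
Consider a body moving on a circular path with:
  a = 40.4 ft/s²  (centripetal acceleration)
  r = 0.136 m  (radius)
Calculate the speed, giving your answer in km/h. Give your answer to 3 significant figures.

4.66 km/h

Rearranging a = v²/r for v: v = √(a·r).
a = 40.4 ft/s² = 12.31 m/s²; r = 0.136 m.
v = 1.294 m/s
1.294 m/s × (1 km/h / 0.2778 m/s) = 4.659 km/h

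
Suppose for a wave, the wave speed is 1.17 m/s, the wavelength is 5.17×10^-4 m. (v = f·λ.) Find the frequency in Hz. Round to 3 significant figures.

2260 Hz

Rearranging v = f·λ for f: f = v/λ.
v = 1.17 m/s; λ = 5.17×10^-4 m.
f = 2263 Hz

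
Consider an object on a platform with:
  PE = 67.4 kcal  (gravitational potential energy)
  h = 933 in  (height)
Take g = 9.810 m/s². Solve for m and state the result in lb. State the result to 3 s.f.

Rearranging PE = m·g·h for m: m = PE/(g·h).
PE = 67.4 kcal = 2.820×10^5 J; h = 933 in = 23.70 m; g = 9.810 m/s².
m = 1213 kg
1213 kg × (1 lb / 0.4536 kg) = 2674 lb

2670 lb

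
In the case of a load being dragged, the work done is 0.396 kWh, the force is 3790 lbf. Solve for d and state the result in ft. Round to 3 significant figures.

277 ft

Rearranging W = F·d for d: d = W/F.
W = 0.396 kWh = 1.426×10^6 J; F = 3790 lbf = 16859 N.
d = 84.56 m
84.56 m × (1 ft / 0.3048 m) = 277.4 ft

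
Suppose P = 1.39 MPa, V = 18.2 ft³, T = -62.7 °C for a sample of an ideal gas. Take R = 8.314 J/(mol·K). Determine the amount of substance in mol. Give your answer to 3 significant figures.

409 mol

From the ideal-gas law: n = PV/(RT).
P = 1.39 MPa = 1.390×10^6 Pa; V = 18.2 ft³ = 0.5154 m³; T = -62.7 °C = 210.4 K; R = 8.314 J/(mol·K).
n = 409.4 mol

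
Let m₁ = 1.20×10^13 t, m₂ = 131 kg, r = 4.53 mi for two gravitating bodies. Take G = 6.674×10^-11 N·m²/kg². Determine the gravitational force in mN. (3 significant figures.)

From Newton's law of gravitation: F = Gm₁m₂/r².
m₁ = 1.20×10^13 t = 1.200×10^16 kg; m₂ = 131 kg; r = 4.53 mi = 7290 m; G = 6.674×10^-11 N·m²/kg².
F = 1.974 N
1.974 N × (1 mN / 0.001000 N) = 1974 mN

1970 mN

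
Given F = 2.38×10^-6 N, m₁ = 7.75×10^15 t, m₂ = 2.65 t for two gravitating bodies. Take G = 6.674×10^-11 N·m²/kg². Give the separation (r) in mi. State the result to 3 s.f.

Solving F = G·m₁·m₂/r² for r: r = √(G·m₁m₂/F).
F = 2.38×10^-6 N; m₁ = 7.75×10^15 t = 7.750×10^18 kg; m₂ = 2.65 t = 2650 kg; G = 6.674×10^-11 N·m²/kg².
r = 7.589×10^8 m
7.589×10^8 m × (1 mi / 1609 m) = 4.716×10^5 mi

4.72×10^5 mi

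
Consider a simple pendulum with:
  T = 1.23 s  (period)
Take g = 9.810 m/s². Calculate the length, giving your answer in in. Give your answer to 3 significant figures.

14.8 in

Solving T = 2π√(L/g) for L: L = g·(T/2π)².
T = 1.23 s; g = 9.810 m/s².
L = 0.3759 m
0.3759 m × (1 in / 0.02540 m) = 14.80 in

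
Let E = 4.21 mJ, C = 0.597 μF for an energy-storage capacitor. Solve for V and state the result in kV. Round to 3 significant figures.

0.119 kV

Solving E = ½C·V² for V: V = √(2E/C).
E = 4.21 mJ = 0.004210 J; C = 0.597 μF = 5.970×10^-7 F.
V = 118.8 V
118.8 V × (1 kV / 1000 V) = 0.1188 kV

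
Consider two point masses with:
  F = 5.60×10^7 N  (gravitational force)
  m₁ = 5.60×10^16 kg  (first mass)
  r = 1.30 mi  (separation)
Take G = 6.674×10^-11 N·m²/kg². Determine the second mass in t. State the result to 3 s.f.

65600 t

Rearranging F = G·m₁·m₂/r² for m₂: m₂ = F·r²/(G·m₁).
F = 5.60×10^7 N; m₁ = 5.60×10^16 kg; r = 1.30 mi = 2092 m; G = 6.674×10^-11 N·m²/kg².
m₂ = 6.558×10^7 kg
6.558×10^7 kg × (1 t / 1000 kg) = 65584 t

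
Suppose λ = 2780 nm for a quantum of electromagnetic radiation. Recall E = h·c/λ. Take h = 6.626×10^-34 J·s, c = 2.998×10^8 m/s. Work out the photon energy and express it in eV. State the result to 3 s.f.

Directly: E = hc/λ.
λ = 2780 nm = 2.780×10^-6 m; h = 6.626×10^-34 J·s; c = 2.998×10^8 m/s.
E = 7.146×10^-20 J
7.146×10^-20 J × (1 eV / 1.602×10^-19 J) = 0.4460 eV

0.446 eV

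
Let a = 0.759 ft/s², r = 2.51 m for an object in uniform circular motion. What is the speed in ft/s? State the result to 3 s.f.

Solving a = v²/r for v: v = √(a·r).
a = 0.759 ft/s² = 0.2313 m/s²; r = 2.51 m.
v = 0.7620 m/s
0.7620 m/s × (1 ft/s / 0.3048 m/s) = 2.500 ft/s

2.50 ft/s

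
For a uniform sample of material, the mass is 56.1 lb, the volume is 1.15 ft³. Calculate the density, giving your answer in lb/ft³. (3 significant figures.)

ρ is given directly by: ρ = m/V.
m = 56.1 lb = 25.45 kg; V = 1.15 ft³ = 0.03256 m³.
ρ = 781.4 kg/m³
781.4 kg/m³ × (1 lb/ft³ / 16.02 kg/m³) = 48.78 lb/ft³

48.8 lb/ft³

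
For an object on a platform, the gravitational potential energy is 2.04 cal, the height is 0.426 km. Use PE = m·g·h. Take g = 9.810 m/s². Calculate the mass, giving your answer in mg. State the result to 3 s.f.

Solving PE = m·g·h for m: m = PE/(g·h).
PE = 2.04 cal = 8.535 J; h = 0.426 km = 426.0 m; g = 9.810 m/s².
m = 0.002042 kg
0.002042 kg × (1 mg / 1.000×10^-6 kg) = 2042 mg

2040 mg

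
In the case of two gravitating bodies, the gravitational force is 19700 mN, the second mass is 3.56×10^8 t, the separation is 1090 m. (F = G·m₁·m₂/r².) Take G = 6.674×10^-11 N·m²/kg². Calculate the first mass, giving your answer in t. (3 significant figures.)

985 t

Rearranging: m₁ = F·r²/(G·m₂).
F = 19700 mN = 19.70 N; m₂ = 3.56×10^8 t = 3.560×10^11 kg; r = 1090 m; G = 6.674×10^-11 N·m²/kg².
m₁ = 9.851×10^5 kg
9.851×10^5 kg × (1 t / 1000 kg) = 985.1 t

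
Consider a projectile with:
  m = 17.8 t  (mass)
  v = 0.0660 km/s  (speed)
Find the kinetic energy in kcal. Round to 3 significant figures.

KE is given directly by: KE = ½mv².
m = 17.8 t = 17800 kg; v = 0.0660 km/s = 66.00 m/s.
KE = 3.877×10^7 J
3.877×10^7 J × (1 kcal / 4184 J) = 9266 kcal

9270 kcal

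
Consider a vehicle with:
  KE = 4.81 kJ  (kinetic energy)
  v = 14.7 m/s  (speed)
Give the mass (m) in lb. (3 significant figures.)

Rearranging KE = ½mv² for m: m = 2·KE/v².
KE = 4.81 kJ = 4810 J; v = 14.7 m/s.
m = 44.52 kg
44.52 kg × (1 lb / 0.4536 kg) = 98.15 lb

98.1 lb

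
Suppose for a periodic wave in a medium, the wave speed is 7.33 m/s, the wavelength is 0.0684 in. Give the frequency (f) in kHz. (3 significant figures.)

4.22 kHz

Rearranging v = f·λ for f: f = v/λ.
v = 7.33 m/s; λ = 0.0684 in = 0.001737 m.
f = 4219 Hz
4219 Hz × (1 kHz / 1000 Hz) = 4.219 kHz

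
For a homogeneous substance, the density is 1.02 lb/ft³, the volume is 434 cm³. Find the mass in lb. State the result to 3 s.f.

0.0156 lb

Rearranging ρ = m/V for m: m = ρV.
ρ = 1.02 lb/ft³ = 16.34 kg/m³; V = 434 cm³ = 4.340×10^-4 m³.
m = 0.007091 kg
0.007091 kg × (1 lb / 0.4536 kg) = 0.01563 lb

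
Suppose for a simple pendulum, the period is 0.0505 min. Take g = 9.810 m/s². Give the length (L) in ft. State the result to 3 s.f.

Solving T = 2π√(L/g) for L: L = g·(T/2π)².
T = 0.0505 min = 3.030 s; g = 9.810 m/s².
L = 2.281 m
2.281 m × (1 ft / 0.3048 m) = 7.485 ft

7.48 ft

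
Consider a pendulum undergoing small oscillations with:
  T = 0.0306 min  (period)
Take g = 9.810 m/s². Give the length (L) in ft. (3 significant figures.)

Rearranging: L = g·(T/2π)².
T = 0.0306 min = 1.836 s; g = 9.810 m/s².
L = 0.8376 m
0.8376 m × (1 ft / 0.3048 m) = 2.748 ft

2.75 ft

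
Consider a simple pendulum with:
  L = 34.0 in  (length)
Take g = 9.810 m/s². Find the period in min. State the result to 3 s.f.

0.0311 min

T is given directly by: T = 2π√(L/g).
L = 34.0 in = 0.8636 m; g = 9.810 m/s².
T = 1.864 s
1.864 s × (1 min / 60.00 s) = 0.03107 min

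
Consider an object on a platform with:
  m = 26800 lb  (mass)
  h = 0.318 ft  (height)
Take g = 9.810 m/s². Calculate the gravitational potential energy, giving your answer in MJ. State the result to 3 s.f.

0.0116 MJ

PE is given directly by: PE = mgh.
m = 26800 lb = 12156 kg; h = 0.318 ft = 0.09693 m; g = 9.810 m/s².
PE = 11559 J
11559 J × (1 MJ / 1.000×10^6 J) = 0.01156 MJ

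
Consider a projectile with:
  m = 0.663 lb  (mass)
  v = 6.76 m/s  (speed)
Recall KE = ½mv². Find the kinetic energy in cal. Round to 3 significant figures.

1.64 cal

KE is given directly by: KE = ½mv².
m = 0.663 lb = 0.3007 kg; v = 6.76 m/s.
KE = 6.871 J
6.871 J × (1 cal / 4.184 J) = 1.642 cal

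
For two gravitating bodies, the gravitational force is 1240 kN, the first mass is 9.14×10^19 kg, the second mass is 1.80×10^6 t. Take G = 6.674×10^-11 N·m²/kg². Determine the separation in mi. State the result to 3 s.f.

1850 mi

Rearranging: r = √(G·m₁m₂/F).
F = 1240 kN = 1.240×10^6 N; m₁ = 9.14×10^19 kg; m₂ = 1.80×10^6 t = 1.800×10^9 kg; G = 6.674×10^-11 N·m²/kg².
r = 2.976×10^6 m
2.976×10^6 m × (1 mi / 1609 m) = 1849 mi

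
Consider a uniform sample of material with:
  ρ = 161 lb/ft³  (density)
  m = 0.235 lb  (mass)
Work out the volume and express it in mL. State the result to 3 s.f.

Rearranging: V = m/ρ.
ρ = 161 lb/ft³ = 2579 kg/m³; m = 0.235 lb = 0.1066 kg.
V = 4.133×10^-5 m³
4.133×10^-5 m³ × (1 mL / 1.000×10^-6 m³) = 41.33 mL

41.3 mL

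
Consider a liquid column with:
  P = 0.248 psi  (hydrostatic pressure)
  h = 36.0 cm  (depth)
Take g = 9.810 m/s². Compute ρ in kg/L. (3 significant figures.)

0.484 kg/L

Rearranging: ρ = P/(g·h).
P = 0.248 psi = 1710 Pa; h = 36.0 cm = 0.3600 m; g = 9.810 m/s².
ρ = 484.2 kg/m³
484.2 kg/m³ × (1 kg/L / 1000 kg/m³) = 0.4842 kg/L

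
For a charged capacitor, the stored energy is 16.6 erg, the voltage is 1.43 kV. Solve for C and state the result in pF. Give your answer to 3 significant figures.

Rearranging E = ½C·V² for C: C = 2E/V².
E = 16.6 erg = 1.660×10^-6 J; V = 1.43 kV = 1430 V.
C = 1.624×10^-12 F
1.624×10^-12 F × (1 pF / 1.000×10^-12 F) = 1.624 pF

1.62 pF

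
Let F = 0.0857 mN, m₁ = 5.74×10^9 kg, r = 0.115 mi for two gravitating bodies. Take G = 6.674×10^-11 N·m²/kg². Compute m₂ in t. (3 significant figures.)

0.00766 t

From Newton's law of gravitation: m₂ = F·r²/(G·m₁).
F = 0.0857 mN = 8.570×10^-5 N; m₁ = 5.74×10^9 kg; r = 0.115 mi = 185.1 m; G = 6.674×10^-11 N·m²/kg².
m₂ = 7.663 kg
7.663 kg × (1 t / 1000 kg) = 0.007663 t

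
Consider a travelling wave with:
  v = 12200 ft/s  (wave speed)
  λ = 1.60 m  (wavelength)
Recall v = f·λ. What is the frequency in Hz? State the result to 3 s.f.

Rearranging v = f·λ for f: f = v/λ.
v = 12200 ft/s = 3719 m/s; λ = 1.60 m.
f = 2324 Hz

2320 Hz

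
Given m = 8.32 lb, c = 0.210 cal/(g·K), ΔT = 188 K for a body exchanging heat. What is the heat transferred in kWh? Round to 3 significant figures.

0.173 kWh

Directly: Q = mcΔT.
m = 8.32 lb = 3.774 kg; c = 0.210 cal/(g·K) = 878.6 J/(kg·K); ΔT = 188 K.
Q = 6.234×10^5 J
6.234×10^5 J × (1 kWh / 3.600×10^6 J) = 0.1732 kWh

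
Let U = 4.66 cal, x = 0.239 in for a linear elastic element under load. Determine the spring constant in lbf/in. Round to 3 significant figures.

6040 lbf/in

Rearranging: k = 2U/x².
U = 4.66 cal = 19.50 J; x = 0.239 in = 0.006071 m.
k = 1.058×10^6 N/m
1.058×10^6 N/m × (1 lbf/in / 175.1 N/m) = 6042 lbf/in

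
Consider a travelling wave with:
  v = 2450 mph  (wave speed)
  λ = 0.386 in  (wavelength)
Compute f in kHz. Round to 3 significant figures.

112 kHz

Solving v = f·λ for f: f = v/λ.
v = 2450 mph = 1095 m/s; λ = 0.386 in = 0.009804 m.
f = 1.117×10^5 Hz
1.117×10^5 Hz × (1 kHz / 1000 Hz) = 111.7 kHz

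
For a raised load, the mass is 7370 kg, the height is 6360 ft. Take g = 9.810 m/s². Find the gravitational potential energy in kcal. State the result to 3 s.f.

33500 kcal

PE is given directly by: PE = mgh.
m = 7370 kg; h = 6360 ft = 1939 m; g = 9.810 m/s².
PE = 1.402×10^8 J
1.402×10^8 J × (1 kcal / 4184 J) = 33498 kcal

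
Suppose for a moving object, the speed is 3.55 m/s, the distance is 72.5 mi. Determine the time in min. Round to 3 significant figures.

548 min

Rearranging: t = d/v.
v = 3.55 m/s; d = 72.5 mi = 1.167×10^5 m.
t = 32867 s
32867 s × (1 min / 60.00 s) = 547.8 min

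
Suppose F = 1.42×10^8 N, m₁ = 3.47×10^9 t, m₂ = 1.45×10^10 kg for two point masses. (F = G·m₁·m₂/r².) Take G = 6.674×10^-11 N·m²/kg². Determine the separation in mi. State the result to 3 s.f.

0.0956 mi

From Newton's law of gravitation: r = √(G·m₁m₂/F).
F = 1.42×10^8 N; m₁ = 3.47×10^9 t = 3.470×10^12 kg; m₂ = 1.45×10^10 kg; G = 6.674×10^-11 N·m²/kg².
r = 153.8 m
153.8 m × (1 mi / 1609 m) = 0.09555 mi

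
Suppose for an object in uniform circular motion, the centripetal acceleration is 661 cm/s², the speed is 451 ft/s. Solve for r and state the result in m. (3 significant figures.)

Rearranging a = v²/r for r: r = v²/a.
a = 661 cm/s² = 6.610 m/s²; v = 451 ft/s = 137.5 m/s.
r = 2859 m

2860 m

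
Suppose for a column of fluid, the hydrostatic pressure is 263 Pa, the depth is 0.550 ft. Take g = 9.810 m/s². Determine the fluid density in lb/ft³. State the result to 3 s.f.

Solving P = ρ·g·h for ρ: ρ = P/(g·h).
P = 263 Pa; h = 0.550 ft = 0.1676 m; g = 9.810 m/s².
ρ = 159.9 kg/m³
159.9 kg/m³ × (1 lb/ft³ / 16.02 kg/m³) = 9.984 lb/ft³

9.98 lb/ft³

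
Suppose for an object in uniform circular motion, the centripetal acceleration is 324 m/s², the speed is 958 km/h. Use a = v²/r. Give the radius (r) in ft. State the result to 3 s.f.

717 ft

Solving a = v²/r for r: r = v²/a.
a = 324 m/s²; v = 958 km/h = 266.1 m/s.
r = 218.6 m
218.6 m × (1 ft / 0.3048 m) = 717.1 ft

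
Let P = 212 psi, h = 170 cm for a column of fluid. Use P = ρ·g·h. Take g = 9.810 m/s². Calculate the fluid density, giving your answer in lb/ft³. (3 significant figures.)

Solving P = ρ·g·h for ρ: ρ = P/(g·h).
P = 212 psi = 1.462×10^6 Pa; h = 170 cm = 1.700 m; g = 9.810 m/s².
ρ = 87647 kg/m³
87647 kg/m³ × (1 lb/ft³ / 16.02 kg/m³) = 5472 lb/ft³

5470 lb/ft³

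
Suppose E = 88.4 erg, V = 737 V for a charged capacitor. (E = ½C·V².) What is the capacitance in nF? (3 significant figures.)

Solving E = ½C·V² for C: C = 2E/V².
E = 88.4 erg = 8.840×10^-6 J; V = 737 V.
C = 3.255×10^-11 F
3.255×10^-11 F × (1 nF / 1.000×10^-9 F) = 0.03255 nF

0.0325 nF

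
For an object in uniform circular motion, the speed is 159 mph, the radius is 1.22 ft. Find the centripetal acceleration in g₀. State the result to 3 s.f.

Directly: a = v²/r.
v = 159 mph = 71.08 m/s; r = 1.22 ft = 0.3719 m.
a = 13587 m/s²
13587 m/s² × (1 g₀ / 9.807 m/s²) = 1385 g₀

1390 g₀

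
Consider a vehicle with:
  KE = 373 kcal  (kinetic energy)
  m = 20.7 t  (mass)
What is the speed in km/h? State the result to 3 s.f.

Rearranging: v = √(2·KE/m).
KE = 373 kcal = 1.561×10^6 J; m = 20.7 t = 20700 kg.
v = 12.28 m/s
12.28 m/s × (1 km/h / 0.2778 m/s) = 44.21 km/h

44.2 km/h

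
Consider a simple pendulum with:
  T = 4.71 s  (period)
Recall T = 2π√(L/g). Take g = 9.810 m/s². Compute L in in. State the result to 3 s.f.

Rearranging: L = g·(T/2π)².
T = 4.71 s; g = 9.810 m/s².
L = 5.513 m
5.513 m × (1 in / 0.02540 m) = 217.0 in

217 in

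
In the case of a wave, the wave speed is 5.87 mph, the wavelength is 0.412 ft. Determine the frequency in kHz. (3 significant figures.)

Rearranging: f = v/λ.
v = 5.87 mph = 2.624 m/s; λ = 0.412 ft = 0.1256 m.
f = 20.90 Hz
20.90 Hz × (1 kHz / 1000 Hz) = 0.02090 kHz

0.0209 kHz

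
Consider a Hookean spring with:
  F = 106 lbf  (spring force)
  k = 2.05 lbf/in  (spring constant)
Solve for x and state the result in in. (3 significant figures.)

51.7 in

Solving F = k·x for x: x = F/k.
F = 106 lbf = 471.5 N; k = 2.05 lbf/in = 359.0 N/m.
x = 1.313 m
1.313 m × (1 in / 0.02540 m) = 51.71 in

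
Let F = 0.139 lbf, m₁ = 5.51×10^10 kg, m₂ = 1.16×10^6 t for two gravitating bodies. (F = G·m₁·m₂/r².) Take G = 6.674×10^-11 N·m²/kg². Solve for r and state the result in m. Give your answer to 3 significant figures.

From Newton's law of gravitation: r = √(G·m₁m₂/F).
F = 0.139 lbf = 0.6183 N; m₁ = 5.51×10^10 kg; m₂ = 1.16×10^6 t = 1.160×10^9 kg; G = 6.674×10^-11 N·m²/kg².
r = 83061 m

83100 m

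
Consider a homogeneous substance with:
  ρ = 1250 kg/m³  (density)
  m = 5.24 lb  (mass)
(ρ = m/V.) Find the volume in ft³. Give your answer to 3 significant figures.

0.0671 ft³

Rearranging ρ = m/V for V: V = m/ρ.
ρ = 1250 kg/m³; m = 5.24 lb = 2.377 kg.
V = 0.001901 m³
0.001901 m³ × (1 ft³ / 0.02832 m³) = 0.06715 ft³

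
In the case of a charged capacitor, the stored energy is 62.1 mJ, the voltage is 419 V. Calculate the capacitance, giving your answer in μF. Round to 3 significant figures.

Rearranging: C = 2E/V².
E = 62.1 mJ = 0.06210 J; V = 419 V.
C = 7.074×10^-7 F
7.074×10^-7 F × (1 μF / 1.000×10^-6 F) = 0.7074 μF

0.707 μF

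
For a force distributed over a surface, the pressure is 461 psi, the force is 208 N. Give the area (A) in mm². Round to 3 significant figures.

Rearranging: A = F/P.
P = 461 psi = 3.178×10^6 Pa; F = 208 N.
A = 6.544×10^-5 m²
6.544×10^-5 m² × (1 mm² / 1.000×10^-6 m²) = 65.44 mm²

65.4 mm²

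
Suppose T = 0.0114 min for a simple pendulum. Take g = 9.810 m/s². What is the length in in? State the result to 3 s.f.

4.58 in

Rearranging: L = g·(T/2π)².
T = 0.0114 min = 0.6840 s; g = 9.810 m/s².
L = 0.1163 m
0.1163 m × (1 in / 0.02540 m) = 4.577 in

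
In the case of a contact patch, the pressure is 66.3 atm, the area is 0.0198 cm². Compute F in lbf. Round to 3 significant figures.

2.99 lbf

Rearranging P = F/A for F: F = P·A.
P = 66.3 atm = 6.718×10^6 Pa; A = 0.0198 cm² = 1.980×10^-6 m².
F = 13.30 N  (the unit combination reduces to kg·m/s² = N)
13.30 N × (1 lbf / 4.448 N) = 2.990 lbf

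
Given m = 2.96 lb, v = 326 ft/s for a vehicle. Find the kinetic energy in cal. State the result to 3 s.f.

KE is given directly by: KE = ½mv².
m = 2.96 lb = 1.343 kg; v = 326 ft/s = 99.36 m/s.
KE = 6628 J  (the unit combination reduces to kg·m²/s² = J)
6628 J × (1 cal / 4.184 J) = 1584 cal

1580 cal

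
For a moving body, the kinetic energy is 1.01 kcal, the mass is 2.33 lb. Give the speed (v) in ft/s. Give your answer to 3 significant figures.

Rearranging: v = √(2·KE/m).
KE = 1.01 kcal = 4226 J; m = 2.33 lb = 1.057 kg.
v = 89.43 m/s
89.43 m/s × (1 ft/s / 0.3048 m/s) = 293.4 ft/s

293 ft/s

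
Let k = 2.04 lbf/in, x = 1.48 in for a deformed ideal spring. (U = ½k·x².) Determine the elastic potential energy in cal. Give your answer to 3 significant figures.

0.0603 cal

Directly: U = ½kx².
k = 2.04 lbf/in = 357.3 N/m; x = 1.48 in = 0.03759 m.
U = 0.2524 J
0.2524 J × (1 cal / 4.184 J) = 0.06033 cal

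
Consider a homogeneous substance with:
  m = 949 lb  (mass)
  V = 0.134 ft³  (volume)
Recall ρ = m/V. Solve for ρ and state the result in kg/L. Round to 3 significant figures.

113 kg/L

ρ is given directly by: ρ = m/V.
m = 949 lb = 430.5 kg; V = 0.134 ft³ = 0.003794 m³.
ρ = 1.134×10^5 kg/m³
1.134×10^5 kg/m³ × (1 kg/L / 1000 kg/m³) = 113.4 kg/L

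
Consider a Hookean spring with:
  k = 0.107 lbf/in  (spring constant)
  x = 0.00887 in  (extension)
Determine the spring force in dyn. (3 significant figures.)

422 dyn

Directly: F = kx.
k = 0.107 lbf/in = 18.74 N/m; x = 0.00887 in = 2.253×10^-4 m.
F = 0.004222 N  (the unit combination reduces to kg·m/s² = N)
0.004222 N × (1 dyn / 1.000×10^-5 N) = 422.2 dyn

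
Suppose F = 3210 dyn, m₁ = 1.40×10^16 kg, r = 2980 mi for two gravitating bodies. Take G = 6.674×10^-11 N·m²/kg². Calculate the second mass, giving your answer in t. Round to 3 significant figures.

790 t

Rearranging: m₂ = F·r²/(G·m₁).
F = 3210 dyn = 0.03210 N; m₁ = 1.40×10^16 kg; r = 2980 mi = 4.796×10^6 m; G = 6.674×10^-11 N·m²/kg².
m₂ = 7.902×10^5 kg
7.902×10^5 kg × (1 t / 1000 kg) = 790.2 t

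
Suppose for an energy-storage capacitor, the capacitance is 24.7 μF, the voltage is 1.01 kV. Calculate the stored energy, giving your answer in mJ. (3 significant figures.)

12600 mJ

Directly: E = ½CV².
C = 24.7 μF = 2.470×10^-5 F; V = 1.01 kV = 1010 V.
E = 12.60 J  (the unit combination reduces to kg·m²/s² = J)
12.60 J × (1 mJ / 0.001000 J) = 12598 mJ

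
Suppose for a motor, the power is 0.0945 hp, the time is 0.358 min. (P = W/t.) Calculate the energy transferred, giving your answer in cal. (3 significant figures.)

362 cal

Rearranging: W = P·t.
P = 0.0945 hp = 70.47 W; t = 0.358 min = 21.48 s.
W = 1514 J
1514 J × (1 cal / 4.184 J) = 361.8 cal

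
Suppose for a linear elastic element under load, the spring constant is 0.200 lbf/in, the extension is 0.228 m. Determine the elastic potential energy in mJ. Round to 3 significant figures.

Directly: U = ½kx².
k = 0.200 lbf/in = 35.03 N/m; x = 0.228 m.
U = 0.9104 J
0.9104 J × (1 mJ / 0.001000 J) = 910.4 mJ

910 mJ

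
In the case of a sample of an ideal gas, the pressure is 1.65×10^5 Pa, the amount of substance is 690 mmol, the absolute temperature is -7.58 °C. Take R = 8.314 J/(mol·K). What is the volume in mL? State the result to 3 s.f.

Solving PV = nRT for V: V = nRT/P.
P = 1.65×10^5 Pa; n = 690 mmol = 0.6900 mol; T = -7.58 °C = 265.6 K; R = 8.314 J/(mol·K).
V = 0.009233 m³
0.009233 m³ × (1 mL / 1.000×10^-6 m³) = 9233 mL

9230 mL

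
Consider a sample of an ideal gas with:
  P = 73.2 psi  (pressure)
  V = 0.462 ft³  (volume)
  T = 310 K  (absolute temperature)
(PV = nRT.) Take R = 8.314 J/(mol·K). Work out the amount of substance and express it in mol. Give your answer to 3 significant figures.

From the ideal-gas law: n = PV/(RT).
P = 73.2 psi = 5.047×10^5 Pa; V = 0.462 ft³ = 0.01308 m³; T = 310 K; R = 8.314 J/(mol·K).
n = 2.562 mol

2.56 mol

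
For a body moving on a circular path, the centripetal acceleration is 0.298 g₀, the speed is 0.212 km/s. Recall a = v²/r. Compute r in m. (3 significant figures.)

15400 m

Solving a = v²/r for r: r = v²/a.
a = 0.298 g₀ = 2.922 m/s²; v = 0.212 km/s = 212.0 m/s.
r = 15379 m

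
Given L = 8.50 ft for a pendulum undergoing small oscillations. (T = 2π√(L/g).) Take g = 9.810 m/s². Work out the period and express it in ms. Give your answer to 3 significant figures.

3230 ms

Directly: T = 2π√(L/g).
L = 8.50 ft = 2.591 m; g = 9.810 m/s².
T = 3.229 s
3.229 s × (1 ms / 0.001000 s) = 3229 ms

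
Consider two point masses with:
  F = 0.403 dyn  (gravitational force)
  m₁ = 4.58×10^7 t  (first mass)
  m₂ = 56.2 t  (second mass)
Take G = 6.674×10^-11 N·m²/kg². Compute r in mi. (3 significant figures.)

Solving F = G·m₁·m₂/r² for r: r = √(G·m₁m₂/F).
F = 0.403 dyn = 4.030×10^-6 N; m₁ = 4.58×10^7 t = 4.580×10^10 kg; m₂ = 56.2 t = 56200 kg; G = 6.674×10^-11 N·m²/kg².
r = 2.065×10^5 m
2.065×10^5 m × (1 mi / 1609 m) = 128.3 mi

128 mi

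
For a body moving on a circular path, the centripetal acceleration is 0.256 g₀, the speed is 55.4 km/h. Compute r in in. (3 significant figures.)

3710 in

Rearranging: r = v²/a.
a = 0.256 g₀ = 2.511 m/s²; v = 55.4 km/h = 15.39 m/s.
r = 94.33 m
94.33 m × (1 in / 0.02540 m) = 3714 in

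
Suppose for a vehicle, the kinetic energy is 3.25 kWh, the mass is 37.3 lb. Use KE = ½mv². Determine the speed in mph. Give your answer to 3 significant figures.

2630 mph

Rearranging KE = ½mv² for v: v = √(2·KE/m).
KE = 3.25 kWh = 1.170×10^7 J; m = 37.3 lb = 16.92 kg.
v = 1176 m/s
1176 m/s × (1 mph / 0.4470 m/s) = 2631 mph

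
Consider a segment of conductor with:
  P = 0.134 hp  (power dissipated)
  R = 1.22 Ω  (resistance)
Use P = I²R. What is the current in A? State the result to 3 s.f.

9.05 A

Rearranging P = I²R for I: I = √(P/R).
P = 0.134 hp = 99.92 W; R = 1.22 Ω.
I = 9.050 A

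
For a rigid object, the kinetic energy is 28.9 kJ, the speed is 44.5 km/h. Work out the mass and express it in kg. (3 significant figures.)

Rearranging KE = ½mv² for m: m = 2·KE/v².
KE = 28.9 kJ = 28900 J; v = 44.5 km/h = 12.36 m/s.
m = 378.3 kg

378 kg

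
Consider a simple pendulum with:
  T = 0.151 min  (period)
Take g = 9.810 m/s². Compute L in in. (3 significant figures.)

803 in

Rearranging: L = g·(T/2π)².
T = 0.151 min = 9.060 s; g = 9.810 m/s².
L = 20.40 m
20.40 m × (1 in / 0.02540 m) = 803.0 in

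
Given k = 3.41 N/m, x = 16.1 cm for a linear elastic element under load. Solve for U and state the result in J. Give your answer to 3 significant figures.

Directly: U = ½kx².
k = 3.41 N/m; x = 16.1 cm = 0.1610 m.
U = 0.04420 J

0.0442 J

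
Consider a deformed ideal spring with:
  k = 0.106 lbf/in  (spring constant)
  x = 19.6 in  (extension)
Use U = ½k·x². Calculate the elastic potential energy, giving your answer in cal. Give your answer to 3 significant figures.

Directly: U = ½kx².
k = 0.106 lbf/in = 18.56 N/m; x = 19.6 in = 0.4978 m.
U = 2.300 J
2.300 J × (1 cal / 4.184 J) = 0.5498 cal

0.550 cal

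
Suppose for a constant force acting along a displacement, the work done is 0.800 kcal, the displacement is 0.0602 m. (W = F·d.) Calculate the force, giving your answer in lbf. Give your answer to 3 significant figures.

Solving W = F·d for F: F = W/d.
W = 0.800 kcal = 3347 J; d = 0.0602 m.
F = 55601 N  (the unit combination reduces to kg·m/s² = N)
55601 N × (1 lbf / 4.448 N) = 12500 lbf

12500 lbf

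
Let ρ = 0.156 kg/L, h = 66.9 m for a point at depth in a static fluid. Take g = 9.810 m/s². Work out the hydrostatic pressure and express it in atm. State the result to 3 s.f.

1.01 atm

P is given directly by: P = ρgh.
ρ = 0.156 kg/L = 156.0 kg/m³; h = 66.9 m; g = 9.810 m/s².
P = 1.024×10^5 Pa
1.024×10^5 Pa × (1 atm / 1.013×10^5 Pa) = 1.010 atm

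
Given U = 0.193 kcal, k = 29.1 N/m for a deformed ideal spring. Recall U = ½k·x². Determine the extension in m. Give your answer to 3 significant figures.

7.45 m

Rearranging U = ½k·x² for x: x = √(2U/k).
U = 0.193 kcal = 807.5 J; k = 29.1 N/m.
x = 7.450 m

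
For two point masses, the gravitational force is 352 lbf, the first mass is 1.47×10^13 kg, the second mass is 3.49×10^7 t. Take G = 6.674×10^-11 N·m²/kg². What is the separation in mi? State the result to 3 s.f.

91.9 mi

Solving F = G·m₁·m₂/r² for r: r = √(G·m₁m₂/F).
F = 352 lbf = 1566 N; m₁ = 1.47×10^13 kg; m₂ = 3.49×10^7 t = 3.490×10^10 kg; G = 6.674×10^-11 N·m²/kg².
r = 1.479×10^5 m
1.479×10^5 m × (1 mi / 1609 m) = 91.89 mi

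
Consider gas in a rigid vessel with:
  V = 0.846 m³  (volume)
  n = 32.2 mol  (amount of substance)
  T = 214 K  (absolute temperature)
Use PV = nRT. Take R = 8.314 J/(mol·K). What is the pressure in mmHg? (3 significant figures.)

From the ideal-gas law: P = nRT/V.
V = 0.846 m³; n = 32.2 mol; T = 214 K; R = 8.314 J/(mol·K).
P = 67719 Pa
67719 Pa × (1 mmHg / 133.3 Pa) = 507.9 mmHg

508 mmHg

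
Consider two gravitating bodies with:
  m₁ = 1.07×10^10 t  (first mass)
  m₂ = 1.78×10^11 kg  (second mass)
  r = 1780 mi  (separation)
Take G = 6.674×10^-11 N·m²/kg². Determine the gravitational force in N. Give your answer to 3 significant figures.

15.5 N

From Newton's law of gravitation: F = Gm₁m₂/r².
m₁ = 1.07×10^10 t = 1.070×10^13 kg; m₂ = 1.78×10^11 kg; r = 1780 mi = 2.865×10^6 m; G = 6.674×10^-11 N·m²/kg².
F = 15.49 N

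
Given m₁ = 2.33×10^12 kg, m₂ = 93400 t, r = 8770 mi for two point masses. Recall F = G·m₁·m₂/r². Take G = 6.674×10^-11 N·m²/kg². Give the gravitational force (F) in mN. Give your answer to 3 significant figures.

From Newton's law of gravitation: F = Gm₁m₂/r².
m₁ = 2.33×10^12 kg; m₂ = 93400 t = 9.340×10^7 kg; r = 8770 mi = 1.411×10^7 m; G = 6.674×10^-11 N·m²/kg².
F = 7.291×10^-5 N
7.291×10^-5 N × (1 mN / 0.001000 N) = 0.07291 mN

0.0729 mN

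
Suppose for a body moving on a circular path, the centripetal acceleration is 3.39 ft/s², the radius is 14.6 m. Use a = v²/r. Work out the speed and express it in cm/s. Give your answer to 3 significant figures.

388 cm/s

Rearranging: v = √(a·r).
a = 3.39 ft/s² = 1.033 m/s²; r = 14.6 m.
v = 3.884 m/s
3.884 m/s × (1 cm/s / 0.01000 m/s) = 388.4 cm/s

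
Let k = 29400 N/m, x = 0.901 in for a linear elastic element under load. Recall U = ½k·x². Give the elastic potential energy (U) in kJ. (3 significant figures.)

0.00770 kJ

Directly: U = ½kx².
k = 29400 N/m; x = 0.901 in = 0.02289 m.
U = 7.699 J
7.699 J × (1 kJ / 1000 J) = 0.007699 kJ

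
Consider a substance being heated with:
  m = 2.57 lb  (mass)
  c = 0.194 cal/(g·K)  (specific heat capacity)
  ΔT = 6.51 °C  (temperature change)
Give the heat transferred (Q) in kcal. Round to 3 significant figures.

1.47 kcal

Directly: Q = mcΔT.
m = 2.57 lb = 1.166 kg; c = 0.194 cal/(g·K) = 811.7 J/(kg·K); ΔT = 6.51 °C = 6.510 K.
Q = 6160 J
6160 J × (1 kcal / 4184 J) = 1.472 kcal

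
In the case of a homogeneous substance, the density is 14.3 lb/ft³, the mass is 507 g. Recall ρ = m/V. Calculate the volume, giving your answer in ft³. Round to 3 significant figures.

Solving ρ = m/V for V: V = m/ρ.
ρ = 14.3 lb/ft³ = 229.1 kg/m³; m = 507 g = 0.5070 kg.
V = 0.002213 m³
0.002213 m³ × (1 ft³ / 0.02832 m³) = 0.07816 ft³

0.0782 ft³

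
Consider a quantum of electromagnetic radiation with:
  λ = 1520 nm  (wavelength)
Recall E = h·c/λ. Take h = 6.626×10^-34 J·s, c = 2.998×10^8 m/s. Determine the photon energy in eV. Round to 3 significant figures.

E is given directly by: E = hc/λ.
λ = 1520 nm = 1.520×10^-6 m; h = 6.626×10^-34 J·s; c = 2.998×10^8 m/s.
E = 1.307×10^-19 J
1.307×10^-19 J × (1 eV / 1.602×10^-19 J) = 0.8157 eV

0.816 eV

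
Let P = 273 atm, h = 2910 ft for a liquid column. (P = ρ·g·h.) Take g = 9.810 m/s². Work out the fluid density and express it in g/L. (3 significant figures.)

3180 g/L

Solving P = ρ·g·h for ρ: ρ = P/(g·h).
P = 273 atm = 2.766×10^7 Pa; h = 2910 ft = 887.0 m; g = 9.810 m/s².
ρ = 3179 kg/m³
Since 1 g/L = 1 kg/m³, 3179 g/L.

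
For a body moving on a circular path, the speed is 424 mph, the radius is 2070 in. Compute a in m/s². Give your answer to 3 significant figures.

683 m/s²

a is given directly by: a = v²/r.
v = 424 mph = 189.5 m/s; r = 2070 in = 52.58 m.
a = 683.3 m/s²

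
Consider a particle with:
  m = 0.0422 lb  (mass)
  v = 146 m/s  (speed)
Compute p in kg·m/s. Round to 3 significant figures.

Directly: p = mv.
m = 0.0422 lb = 0.01914 kg; v = 146 m/s.
p = 2.795 kg·m/s

2.79 kg·m/s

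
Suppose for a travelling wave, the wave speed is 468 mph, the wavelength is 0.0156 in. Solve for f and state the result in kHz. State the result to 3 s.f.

Rearranging v = f·λ for f: f = v/λ.
v = 468 mph = 209.2 m/s; λ = 0.0156 in = 3.962×10^-4 m.
f = 5.280×10^5 Hz
5.280×10^5 Hz × (1 kHz / 1000 Hz) = 528.0 kHz

528 kHz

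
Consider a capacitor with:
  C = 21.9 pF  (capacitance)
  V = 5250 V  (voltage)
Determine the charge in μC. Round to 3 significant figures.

Solving C = Q/V for Q: Q = CV.
C = 21.9 pF = 2.190×10^-11 F; V = 5250 V.
Q = 1.150×10^-7 C  (the unit combination reduces to A·s = C)
1.150×10^-7 C × (1 μC / 1.000×10^-6 C) = 0.1150 μC

0.115 μC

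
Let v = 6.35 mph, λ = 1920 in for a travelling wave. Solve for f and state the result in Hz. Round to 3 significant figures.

Rearranging v = f·λ for f: f = v/λ.
v = 6.35 mph = 2.839 m/s; λ = 1920 in = 48.77 m.
f = 0.05821 Hz

0.0582 Hz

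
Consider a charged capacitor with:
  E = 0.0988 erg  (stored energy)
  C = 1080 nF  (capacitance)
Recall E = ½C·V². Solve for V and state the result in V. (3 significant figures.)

0.135 V

Rearranging: V = √(2E/C).
E = 0.0988 erg = 9.880×10^-9 J; C = 1080 nF = 1.080×10^-6 F.
V = 0.1353 V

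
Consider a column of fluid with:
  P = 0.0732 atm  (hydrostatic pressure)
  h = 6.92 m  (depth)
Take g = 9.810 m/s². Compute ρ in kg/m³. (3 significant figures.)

Rearranging: ρ = P/(g·h).
P = 0.0732 atm = 7417 Pa; h = 6.92 m; g = 9.810 m/s².
ρ = 109.3 kg/m³

109 kg/m³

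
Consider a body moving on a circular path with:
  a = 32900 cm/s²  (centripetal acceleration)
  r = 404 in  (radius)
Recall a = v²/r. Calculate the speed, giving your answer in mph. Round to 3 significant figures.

130 mph

Rearranging a = v²/r for v: v = √(a·r).
a = 32900 cm/s² = 329.0 m/s²; r = 404 in = 10.26 m.
v = 58.10 m/s
58.10 m/s × (1 mph / 0.4470 m/s) = 130.0 mph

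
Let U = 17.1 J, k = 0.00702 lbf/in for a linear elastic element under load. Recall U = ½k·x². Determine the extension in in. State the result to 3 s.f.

Solving U = ½k·x² for x: x = √(2U/k).
U = 17.1 J; k = 0.00702 lbf/in = 1.229 N/m.
x = 5.274 m
5.274 m × (1 in / 0.02540 m) = 207.7 in

208 in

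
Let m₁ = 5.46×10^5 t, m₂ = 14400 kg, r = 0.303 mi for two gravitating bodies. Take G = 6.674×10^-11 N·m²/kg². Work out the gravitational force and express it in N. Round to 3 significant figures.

Directly: F = Gm₁m₂/r².
m₁ = 5.46×10^5 t = 5.460×10^8 kg; m₂ = 14400 kg; r = 0.303 mi = 487.6 m; G = 6.674×10^-11 N·m²/kg².
F = 0.002207 N

0.00221 N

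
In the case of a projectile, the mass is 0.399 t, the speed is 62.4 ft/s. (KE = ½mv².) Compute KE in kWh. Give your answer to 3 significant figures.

0.0200 kWh

Directly: KE = ½mv².
m = 0.399 t = 399.0 kg; v = 62.4 ft/s = 19.02 m/s.
KE = 72168 J
72168 J × (1 kWh / 3.600×10^6 J) = 0.02005 kWh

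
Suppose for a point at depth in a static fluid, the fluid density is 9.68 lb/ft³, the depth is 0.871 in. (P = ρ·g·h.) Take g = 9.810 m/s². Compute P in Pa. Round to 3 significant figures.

Directly: P = ρgh.
ρ = 9.68 lb/ft³ = 155.1 kg/m³; h = 0.871 in = 0.02212 m; g = 9.810 m/s².
P = 33.65 Pa  (the unit combination reduces to kg/(m·s²) = Pa)

33.7 Pa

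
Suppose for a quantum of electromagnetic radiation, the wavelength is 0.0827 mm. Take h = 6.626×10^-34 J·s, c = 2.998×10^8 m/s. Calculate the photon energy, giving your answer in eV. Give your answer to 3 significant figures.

0.0150 eV

E is given directly by: E = hc/λ.
λ = 0.0827 mm = 8.270×10^-5 m; h = 6.626×10^-34 J·s; c = 2.998×10^8 m/s.
E = 2.402×10^-21 J  (the unit combination reduces to kg·m²/s² = J)
2.402×10^-21 J × (1 eV / 1.602×10^-19 J) = 0.01499 eV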